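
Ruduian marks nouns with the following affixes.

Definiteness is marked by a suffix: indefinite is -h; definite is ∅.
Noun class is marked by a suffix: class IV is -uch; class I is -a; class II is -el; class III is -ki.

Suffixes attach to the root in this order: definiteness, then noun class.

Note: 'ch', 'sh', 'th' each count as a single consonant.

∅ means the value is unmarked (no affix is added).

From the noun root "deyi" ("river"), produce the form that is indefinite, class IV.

deyihuch

Attach definiteness indefinite -h → deyih.
Attach noun class class IV -uch → deyihuch.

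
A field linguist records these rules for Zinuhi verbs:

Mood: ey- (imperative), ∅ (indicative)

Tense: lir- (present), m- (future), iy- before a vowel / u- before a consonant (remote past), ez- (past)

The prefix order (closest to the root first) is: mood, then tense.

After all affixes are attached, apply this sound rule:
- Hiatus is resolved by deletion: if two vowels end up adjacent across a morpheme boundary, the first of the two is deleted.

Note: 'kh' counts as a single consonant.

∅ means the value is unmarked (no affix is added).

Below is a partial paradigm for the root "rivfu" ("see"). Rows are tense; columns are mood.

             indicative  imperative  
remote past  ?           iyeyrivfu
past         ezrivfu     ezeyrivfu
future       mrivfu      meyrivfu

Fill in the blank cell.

urivfu

mood = indicative: zero marking, form stays rivfu.
Attach tense remote past u- (before consonant 'r') → urivfu.
Vowel deletion: no change.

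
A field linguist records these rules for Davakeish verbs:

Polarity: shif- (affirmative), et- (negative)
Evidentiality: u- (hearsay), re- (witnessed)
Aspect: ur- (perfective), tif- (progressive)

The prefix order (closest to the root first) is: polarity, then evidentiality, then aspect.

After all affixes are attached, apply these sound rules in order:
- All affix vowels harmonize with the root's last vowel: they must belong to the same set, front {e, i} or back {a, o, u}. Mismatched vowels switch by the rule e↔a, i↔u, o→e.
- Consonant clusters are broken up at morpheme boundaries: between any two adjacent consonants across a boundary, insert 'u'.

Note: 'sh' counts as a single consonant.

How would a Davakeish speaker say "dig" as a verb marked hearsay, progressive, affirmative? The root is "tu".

Attach polarity affirmative shif- → shiftu.
Attach evidentiality hearsay u- → ushiftu.
Attach aspect progressive tif- → tifushiftu.
Apply vowel harmony: tifushiftu → tufushuftu.
Apply epenthesis: tufushuftu → tufushufutu.

tufushufutu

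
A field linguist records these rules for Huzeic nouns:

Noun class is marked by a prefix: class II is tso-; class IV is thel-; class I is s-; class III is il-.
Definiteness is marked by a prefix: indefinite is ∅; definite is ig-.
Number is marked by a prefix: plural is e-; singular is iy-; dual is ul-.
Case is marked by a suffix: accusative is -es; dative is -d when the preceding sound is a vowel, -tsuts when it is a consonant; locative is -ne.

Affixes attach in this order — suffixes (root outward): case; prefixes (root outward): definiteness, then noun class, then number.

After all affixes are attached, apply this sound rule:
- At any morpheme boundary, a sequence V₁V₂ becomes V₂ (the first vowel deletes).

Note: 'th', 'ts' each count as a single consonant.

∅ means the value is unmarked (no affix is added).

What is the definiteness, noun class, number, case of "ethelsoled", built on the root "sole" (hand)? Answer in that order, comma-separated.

indefinite, class IV, plural, dative

Segment: e-thel-sole-d.
definiteness: ∅ → indefinite.
noun class: thel- → class IV.
number: e- → plural.
case: -d/tsuts → dative.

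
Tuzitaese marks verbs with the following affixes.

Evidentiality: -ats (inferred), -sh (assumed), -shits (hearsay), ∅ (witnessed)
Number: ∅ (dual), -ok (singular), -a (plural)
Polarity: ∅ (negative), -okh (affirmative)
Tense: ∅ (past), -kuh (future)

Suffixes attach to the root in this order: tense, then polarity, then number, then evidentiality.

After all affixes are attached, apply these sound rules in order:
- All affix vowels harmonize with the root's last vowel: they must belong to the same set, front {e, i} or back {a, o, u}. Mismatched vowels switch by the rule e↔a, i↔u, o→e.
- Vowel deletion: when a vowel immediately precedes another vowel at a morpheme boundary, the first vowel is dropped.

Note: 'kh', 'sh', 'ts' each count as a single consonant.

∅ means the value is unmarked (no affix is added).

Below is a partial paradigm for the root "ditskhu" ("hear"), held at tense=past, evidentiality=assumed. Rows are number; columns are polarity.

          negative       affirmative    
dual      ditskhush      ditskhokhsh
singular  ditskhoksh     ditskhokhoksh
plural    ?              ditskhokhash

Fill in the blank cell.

tense = past: zero marking, form stays ditskhu.
polarity = negative: zero marking, form stays ditskhu.
Attach number plural -a → ditskhua.
Attach evidentiality assumed -sh → ditskhuash.
Vowel harmony: no change.
Apply vowel deletion: ditskhuash → ditskhash.

ditskhash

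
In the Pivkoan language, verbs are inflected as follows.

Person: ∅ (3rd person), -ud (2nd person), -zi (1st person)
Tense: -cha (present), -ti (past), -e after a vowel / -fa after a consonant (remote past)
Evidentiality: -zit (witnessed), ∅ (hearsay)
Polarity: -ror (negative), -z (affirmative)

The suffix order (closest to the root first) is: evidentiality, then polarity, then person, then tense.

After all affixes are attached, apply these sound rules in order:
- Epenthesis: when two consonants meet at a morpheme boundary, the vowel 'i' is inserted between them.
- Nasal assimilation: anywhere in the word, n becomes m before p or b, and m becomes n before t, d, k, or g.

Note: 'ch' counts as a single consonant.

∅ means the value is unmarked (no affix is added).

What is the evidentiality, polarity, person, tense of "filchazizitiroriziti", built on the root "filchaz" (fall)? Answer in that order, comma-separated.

witnessed, negative, 1st person, past

Segment: filchaz-zit-ror-zi-ti.
evidentiality: -zit → witnessed.
polarity: -ror → negative.
person: -zi → 1st person.
tense: -ti → past.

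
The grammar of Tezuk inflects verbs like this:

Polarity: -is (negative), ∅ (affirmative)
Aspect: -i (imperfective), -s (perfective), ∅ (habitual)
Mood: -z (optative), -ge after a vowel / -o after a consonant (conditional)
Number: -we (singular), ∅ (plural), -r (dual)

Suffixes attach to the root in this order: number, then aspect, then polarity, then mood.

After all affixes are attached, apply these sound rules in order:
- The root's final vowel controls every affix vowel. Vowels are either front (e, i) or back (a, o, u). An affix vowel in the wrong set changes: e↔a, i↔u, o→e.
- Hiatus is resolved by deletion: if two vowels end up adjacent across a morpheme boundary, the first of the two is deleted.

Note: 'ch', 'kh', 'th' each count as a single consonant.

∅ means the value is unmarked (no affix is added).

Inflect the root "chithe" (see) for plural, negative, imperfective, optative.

chithisz

number = plural: zero marking, form stays chithe.
Attach aspect imperfective -i → chithei.
Attach polarity negative -is → chitheiis.
Attach mood optative -z → chitheiisz.
Vowel harmony: no change.
Apply vowel deletion: chitheiisz → chithisz.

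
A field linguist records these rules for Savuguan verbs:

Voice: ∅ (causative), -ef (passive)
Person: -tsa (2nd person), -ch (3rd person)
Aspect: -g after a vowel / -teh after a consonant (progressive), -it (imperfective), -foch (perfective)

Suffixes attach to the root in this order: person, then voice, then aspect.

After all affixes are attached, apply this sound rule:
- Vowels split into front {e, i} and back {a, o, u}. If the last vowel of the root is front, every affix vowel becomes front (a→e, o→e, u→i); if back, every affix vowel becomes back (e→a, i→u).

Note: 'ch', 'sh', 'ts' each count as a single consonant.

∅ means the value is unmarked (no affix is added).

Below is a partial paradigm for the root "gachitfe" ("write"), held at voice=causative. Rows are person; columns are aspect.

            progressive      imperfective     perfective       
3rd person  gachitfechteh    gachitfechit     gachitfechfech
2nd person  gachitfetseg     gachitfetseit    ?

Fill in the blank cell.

Attach person 2nd person -tsa → gachitfetsa.
voice = causative: zero marking, form stays gachitfetsa.
Attach aspect perfective -foch → gachitfetsafoch.
Apply vowel harmony: gachitfetsafoch → gachitfetsefech.

gachitfetsefech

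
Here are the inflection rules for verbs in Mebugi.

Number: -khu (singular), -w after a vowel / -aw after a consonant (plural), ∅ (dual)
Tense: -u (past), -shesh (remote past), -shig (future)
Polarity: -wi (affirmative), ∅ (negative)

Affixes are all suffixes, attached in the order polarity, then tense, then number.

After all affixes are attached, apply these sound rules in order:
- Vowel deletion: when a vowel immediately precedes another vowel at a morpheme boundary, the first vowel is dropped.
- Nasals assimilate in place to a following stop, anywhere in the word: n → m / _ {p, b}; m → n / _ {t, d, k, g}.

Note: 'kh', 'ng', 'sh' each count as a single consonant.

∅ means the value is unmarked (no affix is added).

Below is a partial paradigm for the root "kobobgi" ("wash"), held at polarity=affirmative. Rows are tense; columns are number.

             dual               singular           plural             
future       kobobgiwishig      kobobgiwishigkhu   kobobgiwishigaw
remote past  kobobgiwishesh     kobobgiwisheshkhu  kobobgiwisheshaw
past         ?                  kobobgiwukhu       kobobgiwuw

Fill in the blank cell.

Attach polarity affirmative -wi → kobobgiwi.
Attach tense past -u → kobobgiwiu.
number = dual: zero marking, form stays kobobgiwiu.
Apply vowel deletion: kobobgiwiu → kobobgiwu.
Nasal assimilation: no change.

kobobgiwu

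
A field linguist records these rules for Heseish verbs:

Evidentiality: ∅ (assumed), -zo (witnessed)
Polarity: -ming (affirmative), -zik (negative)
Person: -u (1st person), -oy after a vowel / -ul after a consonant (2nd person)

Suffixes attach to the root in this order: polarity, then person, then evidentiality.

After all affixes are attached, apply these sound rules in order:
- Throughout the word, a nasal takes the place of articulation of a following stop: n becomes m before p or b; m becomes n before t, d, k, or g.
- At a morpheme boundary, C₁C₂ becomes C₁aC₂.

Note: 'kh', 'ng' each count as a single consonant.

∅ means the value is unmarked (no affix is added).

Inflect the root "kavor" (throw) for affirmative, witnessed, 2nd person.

Attach polarity affirmative -ming → kavorming.
Attach person 2nd person -ul (after consonant 'ng') → kavormingul.
Attach evidentiality witnessed -zo → kavormingulzo.
Nasal assimilation: no change.
Apply epenthesis: kavormingulzo → kavoramingulazo.

kavoramingulazo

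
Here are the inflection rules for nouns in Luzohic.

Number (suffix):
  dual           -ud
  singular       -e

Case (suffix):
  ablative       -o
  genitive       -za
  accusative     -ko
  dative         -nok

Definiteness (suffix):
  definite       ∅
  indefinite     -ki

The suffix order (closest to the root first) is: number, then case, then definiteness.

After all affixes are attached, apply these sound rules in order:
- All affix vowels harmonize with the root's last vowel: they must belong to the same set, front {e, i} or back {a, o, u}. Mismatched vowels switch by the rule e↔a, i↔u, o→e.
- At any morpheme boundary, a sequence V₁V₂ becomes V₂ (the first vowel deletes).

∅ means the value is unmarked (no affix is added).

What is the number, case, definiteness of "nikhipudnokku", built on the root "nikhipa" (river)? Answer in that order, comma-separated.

dual, dative, indefinite

Segment: nikhipa-ud-nok-ki.
number: -ud → dual.
case: -nok → dative.
definiteness: -ki → indefinite.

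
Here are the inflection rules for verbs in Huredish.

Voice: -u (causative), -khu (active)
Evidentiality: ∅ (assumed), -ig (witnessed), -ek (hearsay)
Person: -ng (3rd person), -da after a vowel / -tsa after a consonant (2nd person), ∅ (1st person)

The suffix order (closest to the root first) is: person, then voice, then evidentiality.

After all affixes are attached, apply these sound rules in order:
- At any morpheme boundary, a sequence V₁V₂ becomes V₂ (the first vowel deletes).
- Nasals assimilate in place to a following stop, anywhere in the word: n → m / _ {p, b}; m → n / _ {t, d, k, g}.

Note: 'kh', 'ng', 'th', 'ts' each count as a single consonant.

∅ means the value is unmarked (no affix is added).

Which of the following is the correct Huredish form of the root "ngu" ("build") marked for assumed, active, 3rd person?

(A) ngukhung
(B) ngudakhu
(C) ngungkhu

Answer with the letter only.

C

Attach person 3rd person -ng → ngung.
Attach voice active -khu → ngungkhu.
evidentiality = assumed: zero marking, form stays ngungkhu.
Vowel deletion: no change.
Nasal assimilation: no change.
So the correct form is ngungkhu, option (C).
(A) ngukhung is wrong: it has the affixes in the wrong order.
(B) ngudakhu is wrong: it uses 2nd person instead of 3rd person for person.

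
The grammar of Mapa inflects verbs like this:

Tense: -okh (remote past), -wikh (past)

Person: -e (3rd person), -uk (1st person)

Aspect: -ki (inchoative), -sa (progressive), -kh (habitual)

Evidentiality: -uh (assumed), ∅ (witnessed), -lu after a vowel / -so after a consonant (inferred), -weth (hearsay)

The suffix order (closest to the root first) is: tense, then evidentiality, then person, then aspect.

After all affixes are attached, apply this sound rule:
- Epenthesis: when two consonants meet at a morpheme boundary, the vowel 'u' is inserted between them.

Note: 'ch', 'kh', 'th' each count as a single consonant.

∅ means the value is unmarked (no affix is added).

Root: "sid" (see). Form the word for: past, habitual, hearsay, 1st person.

siduwikhuwethukukh

Attach tense past -wikh → sidwikh.
Attach evidentiality hearsay -weth → sidwikhweth.
Attach person 1st person -uk → sidwikhwethuk.
Attach aspect habitual -kh → sidwikhwethukkh.
Apply epenthesis: sidwikhwethukkh → siduwikhuwethukukh.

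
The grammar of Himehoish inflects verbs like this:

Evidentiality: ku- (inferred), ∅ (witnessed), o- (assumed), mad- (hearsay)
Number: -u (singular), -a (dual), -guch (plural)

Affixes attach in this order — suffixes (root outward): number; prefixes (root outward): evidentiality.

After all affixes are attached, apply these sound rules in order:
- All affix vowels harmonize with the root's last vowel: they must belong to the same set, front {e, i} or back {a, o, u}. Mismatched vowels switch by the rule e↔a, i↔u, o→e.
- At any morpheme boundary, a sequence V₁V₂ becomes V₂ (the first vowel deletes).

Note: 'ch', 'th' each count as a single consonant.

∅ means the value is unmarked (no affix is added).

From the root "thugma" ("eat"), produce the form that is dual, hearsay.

Attach evidentiality hearsay mad- → madthugma.
Attach number dual -a → madthugmaa.
Vowel harmony: no change.
Apply vowel deletion: madthugmaa → madthugma.

madthugma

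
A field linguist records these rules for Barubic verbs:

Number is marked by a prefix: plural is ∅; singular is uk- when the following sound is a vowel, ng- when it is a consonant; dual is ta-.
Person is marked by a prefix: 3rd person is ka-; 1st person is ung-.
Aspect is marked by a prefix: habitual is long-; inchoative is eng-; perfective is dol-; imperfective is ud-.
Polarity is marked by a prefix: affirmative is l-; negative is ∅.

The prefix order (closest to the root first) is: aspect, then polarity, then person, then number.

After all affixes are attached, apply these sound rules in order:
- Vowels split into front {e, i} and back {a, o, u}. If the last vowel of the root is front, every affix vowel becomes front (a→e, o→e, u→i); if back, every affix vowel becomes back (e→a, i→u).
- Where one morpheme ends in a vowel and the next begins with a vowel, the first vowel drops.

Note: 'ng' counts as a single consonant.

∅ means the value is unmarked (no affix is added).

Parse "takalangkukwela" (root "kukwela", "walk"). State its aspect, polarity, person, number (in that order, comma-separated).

inchoative, affirmative, 3rd person, dual

Segment: ta-ka-l-eng-kukwela.
aspect: eng- → inchoative.
polarity: l- → affirmative.
person: ka- → 3rd person.
number: ta- → dual.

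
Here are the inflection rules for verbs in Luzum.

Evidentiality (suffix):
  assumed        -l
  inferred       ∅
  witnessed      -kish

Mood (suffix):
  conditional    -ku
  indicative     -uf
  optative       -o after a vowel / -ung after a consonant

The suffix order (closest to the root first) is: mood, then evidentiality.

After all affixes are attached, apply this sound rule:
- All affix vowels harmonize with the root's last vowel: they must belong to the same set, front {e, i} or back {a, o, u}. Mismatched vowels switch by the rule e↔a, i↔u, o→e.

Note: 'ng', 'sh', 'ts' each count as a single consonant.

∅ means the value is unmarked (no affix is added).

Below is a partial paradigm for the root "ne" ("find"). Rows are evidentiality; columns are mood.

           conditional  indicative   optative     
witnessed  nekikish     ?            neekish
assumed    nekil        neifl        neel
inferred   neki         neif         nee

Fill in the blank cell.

Attach mood indicative -uf → neuf.
Attach evidentiality witnessed -kish → neufkish.
Apply vowel harmony: neufkish → neifkish.

neifkish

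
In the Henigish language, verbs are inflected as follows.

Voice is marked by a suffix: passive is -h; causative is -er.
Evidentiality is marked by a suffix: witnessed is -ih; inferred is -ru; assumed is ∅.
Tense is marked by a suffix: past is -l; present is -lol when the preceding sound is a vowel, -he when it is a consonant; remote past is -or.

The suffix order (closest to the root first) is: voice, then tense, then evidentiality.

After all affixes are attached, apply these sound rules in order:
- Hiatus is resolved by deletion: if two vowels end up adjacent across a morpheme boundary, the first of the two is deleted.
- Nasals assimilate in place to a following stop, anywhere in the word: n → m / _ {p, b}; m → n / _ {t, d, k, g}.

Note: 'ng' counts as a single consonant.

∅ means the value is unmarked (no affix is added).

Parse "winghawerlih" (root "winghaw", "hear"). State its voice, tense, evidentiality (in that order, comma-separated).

causative, past, witnessed

Segment: winghaw-er-l-ih.
voice: -er → causative.
tense: -l → past.
evidentiality: -ih → witnessed.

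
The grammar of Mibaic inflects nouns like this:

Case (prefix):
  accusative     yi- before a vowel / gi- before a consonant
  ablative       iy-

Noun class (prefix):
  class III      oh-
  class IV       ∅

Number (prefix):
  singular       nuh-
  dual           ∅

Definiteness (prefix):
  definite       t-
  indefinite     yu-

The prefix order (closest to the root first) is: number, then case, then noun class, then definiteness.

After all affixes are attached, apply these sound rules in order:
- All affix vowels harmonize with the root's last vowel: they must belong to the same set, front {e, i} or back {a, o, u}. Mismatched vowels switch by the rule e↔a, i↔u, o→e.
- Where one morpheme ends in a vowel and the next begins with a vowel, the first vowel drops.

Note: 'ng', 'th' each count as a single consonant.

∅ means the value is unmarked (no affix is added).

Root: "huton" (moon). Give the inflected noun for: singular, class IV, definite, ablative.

tuynuhhuton

Attach number singular nuh- → nuhhuton.
Attach case ablative iy- → iynuhhuton.
noun class = class IV: zero marking, form stays iynuhhuton.
Attach definiteness definite t- → tiynuhhuton.
Apply vowel harmony: tiynuhhuton → tuynuhhuton.
Vowel deletion: no change.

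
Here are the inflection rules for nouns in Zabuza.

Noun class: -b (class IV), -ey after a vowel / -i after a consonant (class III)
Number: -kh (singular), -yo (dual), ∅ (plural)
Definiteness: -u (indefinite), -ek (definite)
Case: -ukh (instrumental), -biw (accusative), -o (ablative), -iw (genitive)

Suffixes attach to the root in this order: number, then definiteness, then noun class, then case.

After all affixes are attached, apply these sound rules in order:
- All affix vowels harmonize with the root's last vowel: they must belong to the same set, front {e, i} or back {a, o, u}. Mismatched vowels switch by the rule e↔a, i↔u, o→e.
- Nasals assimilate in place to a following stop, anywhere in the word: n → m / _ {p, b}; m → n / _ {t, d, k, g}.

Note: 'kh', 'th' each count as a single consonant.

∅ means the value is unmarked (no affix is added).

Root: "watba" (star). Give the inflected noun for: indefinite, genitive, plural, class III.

watbauayuw

number = plural: zero marking, form stays watba.
Attach definiteness indefinite -u → watbau.
Attach noun class class III -ey (after vowel 'u') → watbauey.
Attach case genitive -iw → watbaueyiw.
Apply vowel harmony: watbaueyiw → watbauayuw.
Nasal assimilation: no change.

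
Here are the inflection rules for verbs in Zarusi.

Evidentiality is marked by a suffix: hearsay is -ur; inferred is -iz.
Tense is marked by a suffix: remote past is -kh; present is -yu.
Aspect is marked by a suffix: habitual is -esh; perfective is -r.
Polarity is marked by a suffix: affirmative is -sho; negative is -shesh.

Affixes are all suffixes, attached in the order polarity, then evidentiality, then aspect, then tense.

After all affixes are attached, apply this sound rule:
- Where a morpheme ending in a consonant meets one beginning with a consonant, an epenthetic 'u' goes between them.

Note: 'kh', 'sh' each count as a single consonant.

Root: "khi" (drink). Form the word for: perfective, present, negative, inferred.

Attach polarity negative -shesh → khishesh.
Attach evidentiality inferred -iz → khisheshiz.
Attach aspect perfective -r → khisheshizr.
Attach tense present -yu → khisheshizryu.
Apply epenthesis: khisheshizryu → khisheshizuruyu.

khisheshizuruyu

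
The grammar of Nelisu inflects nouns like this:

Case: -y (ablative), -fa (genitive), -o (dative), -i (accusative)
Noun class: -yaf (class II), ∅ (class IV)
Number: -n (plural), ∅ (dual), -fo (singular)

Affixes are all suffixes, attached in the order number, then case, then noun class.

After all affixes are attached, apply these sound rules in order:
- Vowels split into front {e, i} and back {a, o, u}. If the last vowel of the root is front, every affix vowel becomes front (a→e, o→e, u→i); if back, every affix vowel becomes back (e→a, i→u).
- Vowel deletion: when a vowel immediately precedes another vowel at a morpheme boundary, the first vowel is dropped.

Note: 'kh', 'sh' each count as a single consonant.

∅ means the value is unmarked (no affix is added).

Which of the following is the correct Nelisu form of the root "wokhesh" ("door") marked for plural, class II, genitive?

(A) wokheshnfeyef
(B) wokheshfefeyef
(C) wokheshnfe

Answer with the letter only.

Attach number plural -n → wokheshn.
Attach case genitive -fa → wokheshnfa.
Attach noun class class II -yaf → wokheshnfayaf.
Apply vowel harmony: wokheshnfayaf → wokheshnfeyef.
Vowel deletion: no change.
So the correct form is wokheshnfeyef, option (A).
(C) wokheshnfe is wrong: it uses class IV instead of class II for noun class.
(B) wokheshfefeyef is wrong: it uses singular instead of plural for number.

A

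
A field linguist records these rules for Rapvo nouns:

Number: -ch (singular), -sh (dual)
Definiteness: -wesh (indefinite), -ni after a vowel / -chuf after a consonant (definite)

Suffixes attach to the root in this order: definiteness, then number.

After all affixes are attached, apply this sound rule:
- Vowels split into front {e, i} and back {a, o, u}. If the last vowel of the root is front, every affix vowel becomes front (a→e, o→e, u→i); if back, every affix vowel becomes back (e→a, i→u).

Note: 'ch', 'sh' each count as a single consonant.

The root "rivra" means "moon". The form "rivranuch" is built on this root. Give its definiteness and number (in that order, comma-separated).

definite, singular

Segment: rivra-ni-ch.
definiteness: -ni/chuf → definite.
number: -ch → singular.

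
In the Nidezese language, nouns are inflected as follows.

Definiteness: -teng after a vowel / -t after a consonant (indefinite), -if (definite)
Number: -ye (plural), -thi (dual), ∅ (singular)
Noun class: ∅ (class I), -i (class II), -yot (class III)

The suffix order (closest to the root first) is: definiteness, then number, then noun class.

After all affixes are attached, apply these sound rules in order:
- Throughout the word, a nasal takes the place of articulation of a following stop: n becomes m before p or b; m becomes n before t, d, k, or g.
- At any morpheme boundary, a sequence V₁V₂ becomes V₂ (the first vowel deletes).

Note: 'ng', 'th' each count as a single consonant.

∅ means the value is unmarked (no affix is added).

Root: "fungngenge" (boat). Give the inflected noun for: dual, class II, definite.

Attach definiteness definite -if → fungngengeif.
Attach number dual -thi → fungngengeifthi.
Attach noun class class II -i → fungngengeifthii.
Nasal assimilation: no change.
Apply vowel deletion: fungngengeifthii → fungngengifthi.

fungngengifthi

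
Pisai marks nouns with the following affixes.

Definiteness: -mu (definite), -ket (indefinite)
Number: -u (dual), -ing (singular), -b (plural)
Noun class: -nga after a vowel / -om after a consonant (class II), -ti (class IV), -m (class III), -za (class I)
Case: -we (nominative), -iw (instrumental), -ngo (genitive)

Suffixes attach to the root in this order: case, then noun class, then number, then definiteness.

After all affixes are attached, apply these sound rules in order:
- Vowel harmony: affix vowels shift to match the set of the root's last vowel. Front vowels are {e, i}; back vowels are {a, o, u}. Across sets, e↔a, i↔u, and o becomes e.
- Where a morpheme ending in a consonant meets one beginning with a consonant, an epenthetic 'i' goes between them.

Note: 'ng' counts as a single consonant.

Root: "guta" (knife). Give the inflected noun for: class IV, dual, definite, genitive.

Attach case genitive -ngo → gutango.
Attach noun class class IV -ti → gutangoti.
Attach number dual -u → gutangotiu.
Attach definiteness definite -mu → gutangotiumu.
Apply vowel harmony: gutangotiumu → gutangotuumu.
Epenthesis: no change.

gutangotuumu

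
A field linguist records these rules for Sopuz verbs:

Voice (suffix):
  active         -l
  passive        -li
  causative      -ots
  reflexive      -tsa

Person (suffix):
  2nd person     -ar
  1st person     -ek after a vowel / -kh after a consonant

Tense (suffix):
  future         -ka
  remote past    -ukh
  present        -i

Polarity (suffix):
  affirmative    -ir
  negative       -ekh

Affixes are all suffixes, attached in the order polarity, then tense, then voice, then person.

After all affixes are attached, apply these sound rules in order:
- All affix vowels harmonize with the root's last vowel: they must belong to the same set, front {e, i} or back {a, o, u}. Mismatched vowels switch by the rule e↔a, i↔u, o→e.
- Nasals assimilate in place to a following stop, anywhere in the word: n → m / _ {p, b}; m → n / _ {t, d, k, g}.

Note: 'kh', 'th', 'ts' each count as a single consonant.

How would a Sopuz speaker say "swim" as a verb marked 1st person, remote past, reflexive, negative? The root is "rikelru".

rikelruakhukhtsaak

Attach polarity negative -ekh → rikelruekh.
Attach tense remote past -ukh → rikelruekhukh.
Attach voice reflexive -tsa → rikelruekhukhtsa.
Attach person 1st person -ek (after vowel 'a') → rikelruekhukhtsaek.
Apply vowel harmony: rikelruekhukhtsaek → rikelruakhukhtsaak.
Nasal assimilation: no change.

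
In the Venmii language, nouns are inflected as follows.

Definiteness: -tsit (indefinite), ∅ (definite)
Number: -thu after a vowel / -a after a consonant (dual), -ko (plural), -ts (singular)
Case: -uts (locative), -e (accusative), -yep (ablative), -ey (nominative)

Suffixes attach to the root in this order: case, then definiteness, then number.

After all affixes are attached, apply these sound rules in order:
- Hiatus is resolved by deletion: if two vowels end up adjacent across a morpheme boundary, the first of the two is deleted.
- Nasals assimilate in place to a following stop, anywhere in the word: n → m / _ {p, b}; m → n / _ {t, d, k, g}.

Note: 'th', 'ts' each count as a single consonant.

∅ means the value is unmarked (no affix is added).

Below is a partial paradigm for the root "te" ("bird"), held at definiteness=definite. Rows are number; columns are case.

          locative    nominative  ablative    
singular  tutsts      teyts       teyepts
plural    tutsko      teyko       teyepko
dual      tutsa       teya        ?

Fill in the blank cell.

teyepa

Attach case ablative -yep → teyep.
definiteness = definite: zero marking, form stays teyep.
Attach number dual -a (after consonant 'p') → teyepa.
Vowel deletion: no change.
Nasal assimilation: no change.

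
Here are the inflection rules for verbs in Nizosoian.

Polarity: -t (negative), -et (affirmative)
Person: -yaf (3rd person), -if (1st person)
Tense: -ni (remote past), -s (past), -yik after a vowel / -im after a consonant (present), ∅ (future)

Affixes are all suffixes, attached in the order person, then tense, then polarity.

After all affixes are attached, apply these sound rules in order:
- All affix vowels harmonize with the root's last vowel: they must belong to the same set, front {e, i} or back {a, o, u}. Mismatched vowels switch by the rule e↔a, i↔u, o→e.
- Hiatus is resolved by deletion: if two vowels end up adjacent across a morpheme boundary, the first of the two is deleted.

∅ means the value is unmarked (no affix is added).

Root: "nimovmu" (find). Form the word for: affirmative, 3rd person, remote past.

Attach person 3rd person -yaf → nimovmuyaf.
Attach tense remote past -ni → nimovmuyafni.
Attach polarity affirmative -et → nimovmuyafniet.
Apply vowel harmony: nimovmuyafniet → nimovmuyafnuat.
Apply vowel deletion: nimovmuyafnuat → nimovmuyafnat.

nimovmuyafnat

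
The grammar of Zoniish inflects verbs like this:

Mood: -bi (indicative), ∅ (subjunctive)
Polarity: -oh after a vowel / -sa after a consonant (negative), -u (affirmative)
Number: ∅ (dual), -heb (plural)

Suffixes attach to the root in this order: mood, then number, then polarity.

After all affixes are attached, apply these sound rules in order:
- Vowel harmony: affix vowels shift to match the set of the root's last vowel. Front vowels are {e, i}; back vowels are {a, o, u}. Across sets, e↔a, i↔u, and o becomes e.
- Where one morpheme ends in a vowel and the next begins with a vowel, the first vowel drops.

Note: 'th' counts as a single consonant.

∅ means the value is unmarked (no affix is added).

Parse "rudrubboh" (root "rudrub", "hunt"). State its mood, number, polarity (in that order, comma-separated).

indicative, dual, negative

Segment: rudrub-bi-oh.
mood: -bi → indicative.
number: ∅ → dual.
polarity: -oh/sa → negative.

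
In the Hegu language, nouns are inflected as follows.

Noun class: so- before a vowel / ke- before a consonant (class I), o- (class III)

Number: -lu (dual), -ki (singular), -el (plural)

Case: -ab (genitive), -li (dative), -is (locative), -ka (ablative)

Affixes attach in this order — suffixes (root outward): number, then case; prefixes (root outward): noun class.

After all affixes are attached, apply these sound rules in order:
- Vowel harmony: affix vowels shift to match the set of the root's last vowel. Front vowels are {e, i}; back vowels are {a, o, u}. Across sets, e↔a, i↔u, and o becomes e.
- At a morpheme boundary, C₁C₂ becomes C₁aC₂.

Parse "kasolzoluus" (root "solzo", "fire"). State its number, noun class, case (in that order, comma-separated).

dual, class I, locative

Segment: ke-solzo-lu-is.
number: -lu → dual.
noun class: so/ke- → class I.
case: -is → locative.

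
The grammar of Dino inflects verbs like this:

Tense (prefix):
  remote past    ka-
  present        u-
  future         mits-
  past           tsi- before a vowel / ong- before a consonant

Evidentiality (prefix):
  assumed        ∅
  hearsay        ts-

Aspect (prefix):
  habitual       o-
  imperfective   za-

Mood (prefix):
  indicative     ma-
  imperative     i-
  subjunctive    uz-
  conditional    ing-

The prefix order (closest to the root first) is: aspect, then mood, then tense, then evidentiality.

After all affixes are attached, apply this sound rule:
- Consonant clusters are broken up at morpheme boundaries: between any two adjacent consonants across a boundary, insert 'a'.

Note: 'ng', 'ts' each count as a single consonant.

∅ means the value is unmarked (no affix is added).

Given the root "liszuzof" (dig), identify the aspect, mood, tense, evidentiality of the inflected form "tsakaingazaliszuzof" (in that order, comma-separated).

Segment: ts-ka-ing-za-liszuzof.
aspect: za- → imperfective.
mood: ing- → conditional.
tense: ka- → remote past.
evidentiality: ts- → hearsay.

imperfective, conditional, remote past, hearsay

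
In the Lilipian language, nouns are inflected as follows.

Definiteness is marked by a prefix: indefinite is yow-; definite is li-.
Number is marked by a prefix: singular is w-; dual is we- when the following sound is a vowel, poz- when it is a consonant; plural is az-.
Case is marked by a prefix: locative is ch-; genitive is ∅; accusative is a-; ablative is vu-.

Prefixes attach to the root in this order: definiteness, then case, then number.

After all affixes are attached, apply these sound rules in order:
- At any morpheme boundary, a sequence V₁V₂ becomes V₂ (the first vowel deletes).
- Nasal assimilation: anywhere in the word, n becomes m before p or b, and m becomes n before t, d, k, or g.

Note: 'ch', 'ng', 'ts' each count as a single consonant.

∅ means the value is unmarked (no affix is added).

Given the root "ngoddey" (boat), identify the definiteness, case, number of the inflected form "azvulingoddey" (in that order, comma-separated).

definite, ablative, plural

Segment: az-vu-li-ngoddey.
definiteness: li- → definite.
case: vu- → ablative.
number: az- → plural.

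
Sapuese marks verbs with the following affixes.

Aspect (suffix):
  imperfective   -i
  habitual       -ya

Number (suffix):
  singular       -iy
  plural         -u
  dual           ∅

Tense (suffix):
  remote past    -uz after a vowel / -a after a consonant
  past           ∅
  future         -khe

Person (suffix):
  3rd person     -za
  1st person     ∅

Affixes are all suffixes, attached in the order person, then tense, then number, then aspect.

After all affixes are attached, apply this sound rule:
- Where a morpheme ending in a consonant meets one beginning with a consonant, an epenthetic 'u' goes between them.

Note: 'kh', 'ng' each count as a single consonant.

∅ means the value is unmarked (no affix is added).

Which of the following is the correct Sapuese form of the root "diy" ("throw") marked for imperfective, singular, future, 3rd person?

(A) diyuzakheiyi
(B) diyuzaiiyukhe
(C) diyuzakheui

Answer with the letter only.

A

Attach person 3rd person -za → diyza.
Attach tense future -khe → diyzakhe.
Attach number singular -iy → diyzakheiy.
Attach aspect imperfective -i → diyzakheiyi.
Apply epenthesis: diyzakheiyi → diyuzakheiyi.
So the correct form is diyuzakheiyi, option (A).
(C) diyuzakheui is wrong: it uses plural instead of singular for number.
(B) diyuzaiiyukhe is wrong: it has the affixes in the wrong order.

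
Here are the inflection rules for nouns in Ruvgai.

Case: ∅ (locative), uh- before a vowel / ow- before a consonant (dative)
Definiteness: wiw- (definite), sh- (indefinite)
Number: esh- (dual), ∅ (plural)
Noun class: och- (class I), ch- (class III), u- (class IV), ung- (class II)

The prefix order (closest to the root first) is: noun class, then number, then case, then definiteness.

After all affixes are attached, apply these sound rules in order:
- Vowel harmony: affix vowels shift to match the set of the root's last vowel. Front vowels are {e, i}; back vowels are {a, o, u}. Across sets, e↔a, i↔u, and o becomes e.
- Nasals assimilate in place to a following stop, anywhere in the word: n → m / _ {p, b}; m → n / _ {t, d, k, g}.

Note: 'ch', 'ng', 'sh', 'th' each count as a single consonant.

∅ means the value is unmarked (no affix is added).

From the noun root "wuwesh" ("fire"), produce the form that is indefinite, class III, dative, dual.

Attach noun class class III ch- → chwuwesh.
Attach number dual esh- → eshchwuwesh.
Attach case dative uh- (before vowel 'e') → uheshchwuwesh.
Attach definiteness indefinite sh- → shuheshchwuwesh.
Apply vowel harmony: shuheshchwuwesh → shiheshchwuwesh.
Nasal assimilation: no change.

shiheshchwuwesh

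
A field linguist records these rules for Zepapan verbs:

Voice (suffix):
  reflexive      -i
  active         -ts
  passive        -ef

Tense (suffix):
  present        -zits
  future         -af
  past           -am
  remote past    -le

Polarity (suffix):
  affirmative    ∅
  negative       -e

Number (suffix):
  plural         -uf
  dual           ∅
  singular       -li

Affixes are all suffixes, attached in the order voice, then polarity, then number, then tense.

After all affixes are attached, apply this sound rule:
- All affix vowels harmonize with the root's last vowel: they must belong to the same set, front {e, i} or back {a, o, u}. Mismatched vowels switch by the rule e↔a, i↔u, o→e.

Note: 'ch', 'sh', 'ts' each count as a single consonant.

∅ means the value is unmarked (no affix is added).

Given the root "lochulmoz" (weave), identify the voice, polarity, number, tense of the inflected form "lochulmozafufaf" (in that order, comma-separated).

Segment: lochulmoz-ef-uf-af.
voice: -ef → passive.
polarity: ∅ → affirmative.
number: -uf → plural.
tense: -af → future.

passive, affirmative, plural, future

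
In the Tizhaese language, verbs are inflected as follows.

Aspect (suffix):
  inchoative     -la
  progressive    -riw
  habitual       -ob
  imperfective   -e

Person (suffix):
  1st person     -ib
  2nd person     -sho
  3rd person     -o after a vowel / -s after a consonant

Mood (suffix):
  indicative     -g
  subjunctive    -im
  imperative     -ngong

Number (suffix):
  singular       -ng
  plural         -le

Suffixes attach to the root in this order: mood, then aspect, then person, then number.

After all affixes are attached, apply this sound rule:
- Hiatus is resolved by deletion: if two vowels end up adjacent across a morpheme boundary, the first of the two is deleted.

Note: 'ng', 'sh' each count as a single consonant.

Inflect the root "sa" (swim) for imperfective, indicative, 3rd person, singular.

sagong

Attach mood indicative -g → sag.
Attach aspect imperfective -e → sage.
Attach person 3rd person -o (after vowel 'e') → sageo.
Attach number singular -ng → sageong.
Apply vowel deletion: sageong → sagong.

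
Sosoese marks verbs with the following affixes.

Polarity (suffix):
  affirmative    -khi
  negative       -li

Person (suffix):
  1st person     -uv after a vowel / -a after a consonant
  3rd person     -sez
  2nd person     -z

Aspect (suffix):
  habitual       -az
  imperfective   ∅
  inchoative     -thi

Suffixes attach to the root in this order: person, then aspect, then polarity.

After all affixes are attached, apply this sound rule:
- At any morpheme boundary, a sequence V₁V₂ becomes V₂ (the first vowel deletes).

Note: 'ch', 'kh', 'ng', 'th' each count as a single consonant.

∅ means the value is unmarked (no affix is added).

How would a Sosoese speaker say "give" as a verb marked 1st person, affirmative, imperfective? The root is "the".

thuvkhi

Attach person 1st person -uv (after vowel 'e') → theuv.
aspect = imperfective: zero marking, form stays theuv.
Attach polarity affirmative -khi → theuvkhi.
Apply vowel deletion: theuvkhi → thuvkhi.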